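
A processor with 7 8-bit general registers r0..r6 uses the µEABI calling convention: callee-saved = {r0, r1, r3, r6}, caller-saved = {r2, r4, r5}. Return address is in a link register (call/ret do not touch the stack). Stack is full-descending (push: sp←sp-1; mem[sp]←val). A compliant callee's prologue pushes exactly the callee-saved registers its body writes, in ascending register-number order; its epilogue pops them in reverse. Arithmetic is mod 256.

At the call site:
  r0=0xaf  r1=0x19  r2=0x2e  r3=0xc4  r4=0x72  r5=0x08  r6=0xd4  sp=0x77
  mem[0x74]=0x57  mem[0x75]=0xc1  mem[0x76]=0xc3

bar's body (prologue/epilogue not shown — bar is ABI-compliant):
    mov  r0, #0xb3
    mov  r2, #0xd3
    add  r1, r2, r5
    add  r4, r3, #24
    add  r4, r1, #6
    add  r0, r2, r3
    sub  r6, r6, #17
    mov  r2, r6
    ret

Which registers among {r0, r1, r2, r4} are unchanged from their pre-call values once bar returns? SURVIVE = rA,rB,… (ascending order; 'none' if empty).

prologue: push r0 → mem[0x76]=0xaf, sp=0x76
prologue: push r1 → mem[0x75]=0x19, sp=0x75
prologue: push r6 → mem[0x74]=0xd4, sp=0x74
body[0] mov  r0, #0xb3 → r0=0xb3
body[1] mov  r2, #0xd3 → r2=0xd3
body[2] add  r1, r2, r5 → r1=0xdb
body[3] add  r4, r3, #24 → r4=0xdc
body[4] add  r4, r1, #6 → r4=0xe1
body[5] add  r0, r2, r3 → r0=0x97
body[6] sub  r6, r6, #17 → r6=0xc3
body[7] mov  r2, r6 → r2=0xc3
epilogue: pop r6=0xd4, sp=0x75
epilogue: pop r1=0x19, sp=0x76
epilogue: pop r0=0xaf, sp=0x77
r0: callee-saved, written=True
r1: callee-saved, written=True
r2: caller-saved, written=True
r4: caller-saved, written=True

SURVIVE = r0,r1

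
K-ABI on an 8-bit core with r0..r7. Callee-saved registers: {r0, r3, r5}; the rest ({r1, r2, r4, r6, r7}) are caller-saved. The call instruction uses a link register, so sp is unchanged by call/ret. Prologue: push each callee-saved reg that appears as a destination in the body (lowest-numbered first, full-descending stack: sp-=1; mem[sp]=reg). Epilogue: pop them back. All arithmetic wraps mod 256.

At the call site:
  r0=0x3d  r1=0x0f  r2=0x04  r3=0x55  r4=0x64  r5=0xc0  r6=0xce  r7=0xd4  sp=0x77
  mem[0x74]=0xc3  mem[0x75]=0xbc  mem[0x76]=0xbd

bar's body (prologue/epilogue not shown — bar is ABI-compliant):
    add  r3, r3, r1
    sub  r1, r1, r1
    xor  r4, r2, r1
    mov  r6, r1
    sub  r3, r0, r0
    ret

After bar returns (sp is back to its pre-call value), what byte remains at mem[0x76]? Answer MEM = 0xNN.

prologue: push r3 -> mem[0x76]=0x55, sp=0x76
body[0] add  r3, r3, r1 -> r3=0x64
body[1] sub  r1, r1, r1 -> r1=0x00
body[2] xor  r4, r2, r1 -> r4=0x04
body[3] mov  r6, r1 -> r6=0x00
body[4] sub  r3, r0, r0 -> r3=0x00
epilogue: pop r3=0x55, sp=0x77
prologue pushed ['r3'] at ['0x76']

MEM = 0x55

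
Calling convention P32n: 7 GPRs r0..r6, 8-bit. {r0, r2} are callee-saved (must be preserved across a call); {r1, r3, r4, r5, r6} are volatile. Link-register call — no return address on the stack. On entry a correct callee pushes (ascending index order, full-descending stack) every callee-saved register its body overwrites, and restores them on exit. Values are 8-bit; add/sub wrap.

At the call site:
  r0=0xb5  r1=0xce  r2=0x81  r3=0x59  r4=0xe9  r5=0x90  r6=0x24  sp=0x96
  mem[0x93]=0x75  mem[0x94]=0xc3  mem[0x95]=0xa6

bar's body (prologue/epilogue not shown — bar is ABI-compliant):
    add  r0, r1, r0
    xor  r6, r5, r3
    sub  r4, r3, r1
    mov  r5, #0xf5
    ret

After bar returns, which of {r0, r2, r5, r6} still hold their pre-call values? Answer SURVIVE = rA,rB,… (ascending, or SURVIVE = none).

SURVIVE = r0,r2

prologue: push r0 -> mem[0x95]=0xb5, sp=0x95
body[0] add  r0, r1, r0 -> r0=0x83
body[1] xor  r6, r5, r3 -> r6=0xc9
body[2] sub  r4, r3, r1 -> r4=0x8b
body[3] mov  r5, #0xf5 -> r5=0xf5
epilogue: pop r0=0xb5, sp=0x96
r0: callee-saved, written=True
r2: callee-saved, written=False
r5: caller-saved, written=True
r6: caller-saved, written=True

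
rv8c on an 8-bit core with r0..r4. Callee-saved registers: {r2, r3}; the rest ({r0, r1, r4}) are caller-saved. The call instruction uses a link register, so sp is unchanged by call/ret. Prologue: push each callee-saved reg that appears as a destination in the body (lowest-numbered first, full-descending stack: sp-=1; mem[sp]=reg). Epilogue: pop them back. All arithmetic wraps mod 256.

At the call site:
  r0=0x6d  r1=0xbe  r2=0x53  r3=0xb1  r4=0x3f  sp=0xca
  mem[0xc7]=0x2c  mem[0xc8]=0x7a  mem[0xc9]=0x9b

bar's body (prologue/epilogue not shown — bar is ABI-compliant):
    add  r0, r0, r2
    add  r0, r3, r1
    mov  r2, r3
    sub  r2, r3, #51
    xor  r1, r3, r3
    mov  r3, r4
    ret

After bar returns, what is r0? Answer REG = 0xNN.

REG = 0x6f

prologue: push r2 → mem[0xc9]=0x53, sp=0xc9
prologue: push r3 → mem[0xc8]=0xb1, sp=0xc8
body[0] add  r0, r0, r2 → r0=0xc0
body[1] add  r0, r3, r1 → r0=0x6f
body[2] mov  r2, r3 → r2=0xb1
body[3] sub  r2, r3, #51 → r2=0x7e
body[4] xor  r1, r3, r3 → r1=0x00
body[5] mov  r3, r4 → r3=0x3f
epilogue: pop r3=0xb1, sp=0xc9
epilogue: pop r2=0x53, sp=0xca
r0 is caller-saved → body value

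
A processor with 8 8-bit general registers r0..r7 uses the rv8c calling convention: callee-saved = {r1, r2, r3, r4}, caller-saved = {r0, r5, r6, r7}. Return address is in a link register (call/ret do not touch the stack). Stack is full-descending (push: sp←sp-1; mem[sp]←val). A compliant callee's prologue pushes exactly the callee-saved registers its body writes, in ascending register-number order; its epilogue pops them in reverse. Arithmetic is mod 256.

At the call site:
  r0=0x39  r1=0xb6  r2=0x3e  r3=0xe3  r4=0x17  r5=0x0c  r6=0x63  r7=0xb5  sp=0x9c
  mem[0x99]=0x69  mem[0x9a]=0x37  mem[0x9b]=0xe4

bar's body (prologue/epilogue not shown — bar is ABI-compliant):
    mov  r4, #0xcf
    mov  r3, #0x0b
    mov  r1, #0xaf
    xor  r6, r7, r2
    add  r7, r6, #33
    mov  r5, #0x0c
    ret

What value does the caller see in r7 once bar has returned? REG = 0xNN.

prologue: push r1 -> mem[0x9b]=0xb6, sp=0x9b
prologue: push r3 -> mem[0x9a]=0xe3, sp=0x9a
prologue: push r4 -> mem[0x99]=0x17, sp=0x99
body[0] mov  r4, #0xcf -> r4=0xcf
body[1] mov  r3, #0x0b -> r3=0x0b
body[2] mov  r1, #0xaf -> r1=0xaf
body[3] xor  r6, r7, r2 -> r6=0x8b
body[4] add  r7, r6, #33 -> r7=0xac
body[5] mov  r5, #0x0c -> r5=0x0c
epilogue: pop r4=0x17, sp=0x9a
epilogue: pop r3=0xe3, sp=0x9b
epilogue: pop r1=0xb6, sp=0x9c
r7 is caller-saved -> body value

REG = 0xac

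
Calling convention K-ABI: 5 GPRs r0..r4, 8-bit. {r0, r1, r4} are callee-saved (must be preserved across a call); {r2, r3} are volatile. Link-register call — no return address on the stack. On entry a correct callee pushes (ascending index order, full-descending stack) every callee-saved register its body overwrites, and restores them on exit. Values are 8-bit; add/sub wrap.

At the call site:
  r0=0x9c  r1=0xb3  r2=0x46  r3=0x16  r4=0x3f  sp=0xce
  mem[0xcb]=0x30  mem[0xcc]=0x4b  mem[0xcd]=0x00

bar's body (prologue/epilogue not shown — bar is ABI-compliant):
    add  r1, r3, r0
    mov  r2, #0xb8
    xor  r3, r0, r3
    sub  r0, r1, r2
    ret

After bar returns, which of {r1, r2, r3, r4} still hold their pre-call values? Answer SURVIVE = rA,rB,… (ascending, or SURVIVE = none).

prologue: push r0 -> mem[0xcd]=0x9c, sp=0xcd
prologue: push r1 -> mem[0xcc]=0xb3, sp=0xcc
body[0] add  r1, r3, r0 -> r1=0xb2
body[1] mov  r2, #0xb8 -> r2=0xb8
body[2] xor  r3, r0, r3 -> r3=0x8a
body[3] sub  r0, r1, r2 -> r0=0xfa
epilogue: pop r1=0xb3, sp=0xcd
epilogue: pop r0=0x9c, sp=0xce
r1: callee-saved, written=True
r2: caller-saved, written=True
r3: caller-saved, written=True
r4: callee-saved, written=False

SURVIVE = r1,r4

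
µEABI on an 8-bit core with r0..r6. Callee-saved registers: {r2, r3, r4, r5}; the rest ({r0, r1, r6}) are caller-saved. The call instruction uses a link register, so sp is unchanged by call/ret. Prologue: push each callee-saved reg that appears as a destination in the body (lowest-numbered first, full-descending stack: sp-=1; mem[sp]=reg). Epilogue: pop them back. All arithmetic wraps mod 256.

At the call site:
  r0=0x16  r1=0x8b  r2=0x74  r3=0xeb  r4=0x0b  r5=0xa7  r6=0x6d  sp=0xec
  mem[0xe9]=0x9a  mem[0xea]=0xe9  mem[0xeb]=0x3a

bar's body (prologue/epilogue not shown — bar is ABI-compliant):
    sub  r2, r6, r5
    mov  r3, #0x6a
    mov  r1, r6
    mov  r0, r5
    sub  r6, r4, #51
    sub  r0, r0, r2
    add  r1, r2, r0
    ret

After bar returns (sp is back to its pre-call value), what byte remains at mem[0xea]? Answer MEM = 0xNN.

prologue: push r2 -> mem[0xeb]=0x74, sp=0xeb
prologue: push r3 -> mem[0xea]=0xeb, sp=0xea
body[0] sub  r2, r6, r5 -> r2=0xc6
body[1] mov  r3, #0x6a -> r3=0x6a
body[2] mov  r1, r6 -> r1=0x6d
body[3] mov  r0, r5 -> r0=0xa7
body[4] sub  r6, r4, #51 -> r6=0xd8
body[5] sub  r0, r0, r2 -> r0=0xe1
body[6] add  r1, r2, r0 -> r1=0xa7
epilogue: pop r3=0xeb, sp=0xeb
epilogue: pop r2=0x74, sp=0xec
prologue pushed ['r2', 'r3'] at ['0xeb', '0xea']

MEM = 0xeb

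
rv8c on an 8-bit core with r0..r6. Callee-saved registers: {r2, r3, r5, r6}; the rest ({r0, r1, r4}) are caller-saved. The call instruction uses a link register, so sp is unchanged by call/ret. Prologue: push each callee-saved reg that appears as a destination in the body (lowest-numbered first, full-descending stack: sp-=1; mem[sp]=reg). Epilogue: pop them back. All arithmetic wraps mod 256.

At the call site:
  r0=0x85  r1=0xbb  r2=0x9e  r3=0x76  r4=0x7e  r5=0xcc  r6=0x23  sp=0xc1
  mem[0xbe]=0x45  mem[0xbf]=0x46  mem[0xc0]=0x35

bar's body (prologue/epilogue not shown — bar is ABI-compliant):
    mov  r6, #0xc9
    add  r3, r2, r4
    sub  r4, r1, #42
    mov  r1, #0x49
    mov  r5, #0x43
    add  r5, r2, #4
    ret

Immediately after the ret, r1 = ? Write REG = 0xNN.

prologue: push r3 → mem[0xc0]=0x76, sp=0xc0
prologue: push r5 → mem[0xbf]=0xcc, sp=0xbf
prologue: push r6 → mem[0xbe]=0x23, sp=0xbe
body[0] mov  r6, #0xc9 → r6=0xc9
body[1] add  r3, r2, r4 → r3=0x1c
body[2] sub  r4, r1, #42 → r4=0x91
body[3] mov  r1, #0x49 → r1=0x49
body[4] mov  r5, #0x43 → r5=0x43
body[5] add  r5, r2, #4 → r5=0xa2
epilogue: pop r6=0x23, sp=0xbf
epilogue: pop r5=0xcc, sp=0xc0
epilogue: pop r3=0x76, sp=0xc1
r1 is caller-saved → body value

REG = 0x49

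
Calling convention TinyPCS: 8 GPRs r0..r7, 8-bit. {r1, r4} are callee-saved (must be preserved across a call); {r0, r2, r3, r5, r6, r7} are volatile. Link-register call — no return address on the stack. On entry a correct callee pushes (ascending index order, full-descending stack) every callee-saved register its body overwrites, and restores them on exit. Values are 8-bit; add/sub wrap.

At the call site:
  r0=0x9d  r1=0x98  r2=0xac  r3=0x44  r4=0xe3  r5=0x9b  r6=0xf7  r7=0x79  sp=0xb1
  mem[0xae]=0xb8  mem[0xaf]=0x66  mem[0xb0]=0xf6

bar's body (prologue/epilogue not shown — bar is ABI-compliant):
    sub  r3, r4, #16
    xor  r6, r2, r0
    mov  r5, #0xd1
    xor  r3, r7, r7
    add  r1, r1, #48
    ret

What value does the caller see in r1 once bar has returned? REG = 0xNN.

REG = 0x98

prologue: push r1 -> mem[0xb0]=0x98, sp=0xb0
body[0] sub  r3, r4, #16 -> r3=0xd3
body[1] xor  r6, r2, r0 -> r6=0x31
body[2] mov  r5, #0xd1 -> r5=0xd1
body[3] xor  r3, r7, r7 -> r3=0x00
body[4] add  r1, r1, #48 -> r1=0xc8
epilogue: pop r1=0x98, sp=0xb1
r1 is callee-saved -> restored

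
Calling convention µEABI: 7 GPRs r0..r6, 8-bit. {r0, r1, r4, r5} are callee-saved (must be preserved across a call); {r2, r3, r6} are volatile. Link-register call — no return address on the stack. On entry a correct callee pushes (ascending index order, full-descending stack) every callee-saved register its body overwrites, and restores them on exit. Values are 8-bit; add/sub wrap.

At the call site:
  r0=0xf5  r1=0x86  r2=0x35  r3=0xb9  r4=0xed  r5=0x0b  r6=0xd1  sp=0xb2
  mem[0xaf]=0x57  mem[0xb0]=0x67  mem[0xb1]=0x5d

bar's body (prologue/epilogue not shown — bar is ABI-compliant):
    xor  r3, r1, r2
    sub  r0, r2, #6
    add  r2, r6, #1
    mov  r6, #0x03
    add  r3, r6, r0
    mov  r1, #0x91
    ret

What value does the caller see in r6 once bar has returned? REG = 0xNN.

prologue: push r0 -> mem[0xb1]=0xf5, sp=0xb1
prologue: push r1 -> mem[0xb0]=0x86, sp=0xb0
body[0] xor  r3, r1, r2 -> r3=0xb3
body[1] sub  r0, r2, #6 -> r0=0x2f
body[2] add  r2, r6, #1 -> r2=0xd2
body[3] mov  r6, #0x03 -> r6=0x03
body[4] add  r3, r6, r0 -> r3=0x32
body[5] mov  r1, #0x91 -> r1=0x91
epilogue: pop r1=0x86, sp=0xb1
epilogue: pop r0=0xf5, sp=0xb2
r6 is caller-saved -> body value

REG = 0x03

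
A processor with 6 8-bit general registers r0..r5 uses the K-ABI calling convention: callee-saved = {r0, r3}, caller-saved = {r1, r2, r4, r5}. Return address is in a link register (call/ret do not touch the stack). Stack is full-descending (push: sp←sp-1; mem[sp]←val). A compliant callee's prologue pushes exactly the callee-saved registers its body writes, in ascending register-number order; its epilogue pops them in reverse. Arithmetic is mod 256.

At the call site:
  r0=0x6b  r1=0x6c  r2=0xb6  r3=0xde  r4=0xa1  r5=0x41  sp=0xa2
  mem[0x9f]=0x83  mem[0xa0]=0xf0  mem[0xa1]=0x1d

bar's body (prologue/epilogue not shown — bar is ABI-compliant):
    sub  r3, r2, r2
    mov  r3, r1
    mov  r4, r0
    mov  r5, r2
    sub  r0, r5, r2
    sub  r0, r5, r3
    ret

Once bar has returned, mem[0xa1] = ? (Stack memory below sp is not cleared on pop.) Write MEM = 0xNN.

MEM = 0x6b

prologue: push r0 → mem[0xa1]=0x6b, sp=0xa1
prologue: push r3 → mem[0xa0]=0xde, sp=0xa0
body[0] sub  r3, r2, r2 → r3=0x00
body[1] mov  r3, r1 → r3=0x6c
body[2] mov  r4, r0 → r4=0x6b
body[3] mov  r5, r2 → r5=0xb6
body[4] sub  r0, r5, r2 → r0=0x00
body[5] sub  r0, r5, r3 → r0=0x4a
epilogue: pop r3=0xde, sp=0xa1
epilogue: pop r0=0x6b, sp=0xa2
prologue pushed ['r0', 'r3'] at ['0xa1', '0xa0']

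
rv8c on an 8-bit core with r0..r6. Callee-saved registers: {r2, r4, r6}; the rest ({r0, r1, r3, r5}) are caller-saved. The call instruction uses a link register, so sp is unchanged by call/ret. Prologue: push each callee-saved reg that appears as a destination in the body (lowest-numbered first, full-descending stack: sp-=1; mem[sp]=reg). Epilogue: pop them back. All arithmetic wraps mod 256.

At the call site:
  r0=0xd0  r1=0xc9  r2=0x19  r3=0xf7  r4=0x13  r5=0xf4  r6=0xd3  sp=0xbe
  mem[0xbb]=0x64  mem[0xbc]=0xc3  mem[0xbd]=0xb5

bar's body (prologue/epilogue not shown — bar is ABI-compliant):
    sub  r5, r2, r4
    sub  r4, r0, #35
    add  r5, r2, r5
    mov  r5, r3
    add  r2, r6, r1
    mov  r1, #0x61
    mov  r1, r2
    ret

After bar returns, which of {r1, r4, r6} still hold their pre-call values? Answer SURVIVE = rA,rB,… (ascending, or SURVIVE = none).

prologue: push r2 -> mem[0xbd]=0x19, sp=0xbd
prologue: push r4 -> mem[0xbc]=0x13, sp=0xbc
body[0] sub  r5, r2, r4 -> r5=0x06
body[1] sub  r4, r0, #35 -> r4=0xad
body[2] add  r5, r2, r5 -> r5=0x1f
body[3] mov  r5, r3 -> r5=0xf7
body[4] add  r2, r6, r1 -> r2=0x9c
body[5] mov  r1, #0x61 -> r1=0x61
body[6] mov  r1, r2 -> r1=0x9c
epilogue: pop r4=0x13, sp=0xbd
epilogue: pop r2=0x19, sp=0xbe
r1: caller-saved, written=True
r4: callee-saved, written=True
r6: callee-saved, written=False

SURVIVE = r4,r6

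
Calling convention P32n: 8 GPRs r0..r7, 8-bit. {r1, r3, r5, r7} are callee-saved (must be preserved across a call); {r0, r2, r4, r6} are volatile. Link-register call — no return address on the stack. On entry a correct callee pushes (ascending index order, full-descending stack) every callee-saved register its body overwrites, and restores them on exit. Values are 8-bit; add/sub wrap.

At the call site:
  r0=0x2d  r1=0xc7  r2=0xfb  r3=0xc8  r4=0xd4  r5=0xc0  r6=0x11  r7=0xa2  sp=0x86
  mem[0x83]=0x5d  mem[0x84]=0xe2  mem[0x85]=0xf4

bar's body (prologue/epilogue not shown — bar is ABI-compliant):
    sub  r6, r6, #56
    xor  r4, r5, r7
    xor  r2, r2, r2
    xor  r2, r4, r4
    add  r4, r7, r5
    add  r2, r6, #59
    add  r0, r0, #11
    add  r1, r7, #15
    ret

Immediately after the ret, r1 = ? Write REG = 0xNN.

REG = 0xc7

prologue: push r1 -> mem[0x85]=0xc7, sp=0x85
body[0] sub  r6, r6, #56 -> r6=0xd9
body[1] xor  r4, r5, r7 -> r4=0x62
body[2] xor  r2, r2, r2 -> r2=0x00
body[3] xor  r2, r4, r4 -> r2=0x00
body[4] add  r4, r7, r5 -> r4=0x62
body[5] add  r2, r6, #59 -> r2=0x14
body[6] add  r0, r0, #11 -> r0=0x38
body[7] add  r1, r7, #15 -> r1=0xb1
epilogue: pop r1=0xc7, sp=0x86
r1 is callee-saved -> restored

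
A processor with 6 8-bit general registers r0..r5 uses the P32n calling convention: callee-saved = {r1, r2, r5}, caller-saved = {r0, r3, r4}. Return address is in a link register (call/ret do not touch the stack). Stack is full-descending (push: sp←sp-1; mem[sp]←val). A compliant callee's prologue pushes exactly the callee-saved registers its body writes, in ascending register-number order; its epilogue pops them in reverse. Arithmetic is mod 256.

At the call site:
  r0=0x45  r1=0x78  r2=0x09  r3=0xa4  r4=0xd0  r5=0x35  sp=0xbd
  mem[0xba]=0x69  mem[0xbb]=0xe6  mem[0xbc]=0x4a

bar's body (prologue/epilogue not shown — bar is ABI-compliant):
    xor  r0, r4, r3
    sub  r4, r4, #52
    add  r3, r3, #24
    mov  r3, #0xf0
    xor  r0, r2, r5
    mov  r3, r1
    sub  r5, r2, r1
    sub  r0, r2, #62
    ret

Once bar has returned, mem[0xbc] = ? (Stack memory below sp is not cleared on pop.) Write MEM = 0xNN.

MEM = 0x35

prologue: push r5 -> mem[0xbc]=0x35, sp=0xbc
body[0] xor  r0, r4, r3 -> r0=0x74
body[1] sub  r4, r4, #52 -> r4=0x9c
body[2] add  r3, r3, #24 -> r3=0xbc
body[3] mov  r3, #0xf0 -> r3=0xf0
body[4] xor  r0, r2, r5 -> r0=0x3c
body[5] mov  r3, r1 -> r3=0x78
body[6] sub  r5, r2, r1 -> r5=0x91
body[7] sub  r0, r2, #62 -> r0=0xcb
epilogue: pop r5=0x35, sp=0xbd
prologue pushed ['r5'] at ['0xbc']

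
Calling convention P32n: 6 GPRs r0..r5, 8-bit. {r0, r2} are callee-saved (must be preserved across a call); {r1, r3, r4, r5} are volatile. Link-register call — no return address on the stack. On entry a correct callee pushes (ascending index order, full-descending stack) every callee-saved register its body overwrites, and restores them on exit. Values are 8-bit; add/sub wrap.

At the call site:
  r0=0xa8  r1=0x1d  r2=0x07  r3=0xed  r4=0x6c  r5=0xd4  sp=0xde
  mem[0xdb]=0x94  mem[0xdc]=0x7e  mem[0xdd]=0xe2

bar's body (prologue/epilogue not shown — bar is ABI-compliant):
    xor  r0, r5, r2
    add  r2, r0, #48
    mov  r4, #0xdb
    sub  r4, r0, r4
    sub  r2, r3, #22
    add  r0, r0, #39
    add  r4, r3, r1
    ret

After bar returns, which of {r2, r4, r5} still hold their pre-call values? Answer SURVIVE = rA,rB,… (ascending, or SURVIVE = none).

SURVIVE = r2,r5

prologue: push r0 → mem[0xdd]=0xa8, sp=0xdd
prologue: push r2 → mem[0xdc]=0x07, sp=0xdc
body[0] xor  r0, r5, r2 → r0=0xd3
body[1] add  r2, r0, #48 → r2=0x03
body[2] mov  r4, #0xdb → r4=0xdb
body[3] sub  r4, r0, r4 → r4=0xf8
body[4] sub  r2, r3, #22 → r2=0xd7
body[5] add  r0, r0, #39 → r0=0xfa
body[6] add  r4, r3, r1 → r4=0x0a
epilogue: pop r2=0x07, sp=0xdd
epilogue: pop r0=0xa8, sp=0xde
r2: callee-saved, written=True
r4: caller-saved, written=True
r5: caller-saved, written=False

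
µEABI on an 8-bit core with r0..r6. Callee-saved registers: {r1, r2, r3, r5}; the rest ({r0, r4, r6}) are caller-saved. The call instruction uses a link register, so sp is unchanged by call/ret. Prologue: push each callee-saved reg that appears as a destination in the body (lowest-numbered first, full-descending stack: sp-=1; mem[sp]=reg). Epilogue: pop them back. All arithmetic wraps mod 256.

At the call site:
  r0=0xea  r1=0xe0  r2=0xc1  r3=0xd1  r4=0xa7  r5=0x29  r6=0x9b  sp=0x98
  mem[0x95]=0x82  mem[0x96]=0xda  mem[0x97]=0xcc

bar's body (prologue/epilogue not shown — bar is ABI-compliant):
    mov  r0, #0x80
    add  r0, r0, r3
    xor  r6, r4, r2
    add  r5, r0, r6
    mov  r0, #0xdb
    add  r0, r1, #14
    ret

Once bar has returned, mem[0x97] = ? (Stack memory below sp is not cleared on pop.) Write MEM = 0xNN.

MEM = 0x29

prologue: push r5 → mem[0x97]=0x29, sp=0x97
body[0] mov  r0, #0x80 → r0=0x80
body[1] add  r0, r0, r3 → r0=0x51
body[2] xor  r6, r4, r2 → r6=0x66
body[3] add  r5, r0, r6 → r5=0xb7
body[4] mov  r0, #0xdb → r0=0xdb
body[5] add  r0, r1, #14 → r0=0xee
epilogue: pop r5=0x29, sp=0x98
prologue pushed ['r5'] at ['0x97']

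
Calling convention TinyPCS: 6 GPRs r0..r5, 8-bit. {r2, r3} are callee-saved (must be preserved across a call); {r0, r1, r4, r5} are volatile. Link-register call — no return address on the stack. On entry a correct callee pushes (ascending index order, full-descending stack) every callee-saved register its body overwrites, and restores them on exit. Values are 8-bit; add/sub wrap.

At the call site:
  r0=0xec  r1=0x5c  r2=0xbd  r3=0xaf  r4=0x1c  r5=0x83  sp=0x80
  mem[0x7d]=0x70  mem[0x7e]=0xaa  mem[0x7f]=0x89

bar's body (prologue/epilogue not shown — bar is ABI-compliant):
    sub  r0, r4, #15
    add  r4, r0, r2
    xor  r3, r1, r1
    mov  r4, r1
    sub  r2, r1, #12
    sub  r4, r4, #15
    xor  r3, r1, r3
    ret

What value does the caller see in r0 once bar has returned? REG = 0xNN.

prologue: push r2 -> mem[0x7f]=0xbd, sp=0x7f
prologue: push r3 -> mem[0x7e]=0xaf, sp=0x7e
body[0] sub  r0, r4, #15 -> r0=0x0d
body[1] add  r4, r0, r2 -> r4=0xca
body[2] xor  r3, r1, r1 -> r3=0x00
body[3] mov  r4, r1 -> r4=0x5c
body[4] sub  r2, r1, #12 -> r2=0x50
body[5] sub  r4, r4, #15 -> r4=0x4d
body[6] xor  r3, r1, r3 -> r3=0x5c
epilogue: pop r3=0xaf, sp=0x7f
epilogue: pop r2=0xbd, sp=0x80
r0 is caller-saved -> body value

REG = 0x0d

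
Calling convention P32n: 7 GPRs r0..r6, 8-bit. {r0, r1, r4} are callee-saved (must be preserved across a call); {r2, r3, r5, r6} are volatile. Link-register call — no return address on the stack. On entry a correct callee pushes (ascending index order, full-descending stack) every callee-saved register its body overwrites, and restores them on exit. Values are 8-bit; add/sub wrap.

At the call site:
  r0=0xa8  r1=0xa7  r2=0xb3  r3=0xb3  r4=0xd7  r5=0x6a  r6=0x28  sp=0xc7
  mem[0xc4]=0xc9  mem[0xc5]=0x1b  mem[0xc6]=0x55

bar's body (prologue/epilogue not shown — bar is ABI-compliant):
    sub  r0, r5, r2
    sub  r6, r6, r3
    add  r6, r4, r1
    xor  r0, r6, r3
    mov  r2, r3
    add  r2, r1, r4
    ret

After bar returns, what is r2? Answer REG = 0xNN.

prologue: push r0 -> mem[0xc6]=0xa8, sp=0xc6
body[0] sub  r0, r5, r2 -> r0=0xb7
body[1] sub  r6, r6, r3 -> r6=0x75
body[2] add  r6, r4, r1 -> r6=0x7e
body[3] xor  r0, r6, r3 -> r0=0xcd
body[4] mov  r2, r3 -> r2=0xb3
body[5] add  r2, r1, r4 -> r2=0x7e
epilogue: pop r0=0xa8, sp=0xc7
r2 is caller-saved -> body value

REG = 0x7e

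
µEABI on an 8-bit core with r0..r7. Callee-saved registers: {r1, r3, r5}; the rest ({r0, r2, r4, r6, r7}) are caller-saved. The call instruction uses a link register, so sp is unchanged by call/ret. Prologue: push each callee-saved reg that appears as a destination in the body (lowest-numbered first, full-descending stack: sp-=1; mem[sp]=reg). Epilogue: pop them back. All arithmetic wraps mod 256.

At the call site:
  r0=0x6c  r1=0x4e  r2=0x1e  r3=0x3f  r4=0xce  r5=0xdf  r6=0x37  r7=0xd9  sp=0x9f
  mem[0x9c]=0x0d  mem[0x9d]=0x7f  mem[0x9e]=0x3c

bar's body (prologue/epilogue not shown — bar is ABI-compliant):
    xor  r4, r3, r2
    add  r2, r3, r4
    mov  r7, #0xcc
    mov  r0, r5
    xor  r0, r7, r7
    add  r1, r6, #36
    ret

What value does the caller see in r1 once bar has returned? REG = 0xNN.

REG = 0x4e

prologue: push r1 → mem[0x9e]=0x4e, sp=0x9e
body[0] xor  r4, r3, r2 → r4=0x21
body[1] add  r2, r3, r4 → r2=0x60
body[2] mov  r7, #0xcc → r7=0xcc
body[3] mov  r0, r5 → r0=0xdf
body[4] xor  r0, r7, r7 → r0=0x00
body[5] add  r1, r6, #36 → r1=0x5b
epilogue: pop r1=0x4e, sp=0x9f
r1 is callee-saved → restored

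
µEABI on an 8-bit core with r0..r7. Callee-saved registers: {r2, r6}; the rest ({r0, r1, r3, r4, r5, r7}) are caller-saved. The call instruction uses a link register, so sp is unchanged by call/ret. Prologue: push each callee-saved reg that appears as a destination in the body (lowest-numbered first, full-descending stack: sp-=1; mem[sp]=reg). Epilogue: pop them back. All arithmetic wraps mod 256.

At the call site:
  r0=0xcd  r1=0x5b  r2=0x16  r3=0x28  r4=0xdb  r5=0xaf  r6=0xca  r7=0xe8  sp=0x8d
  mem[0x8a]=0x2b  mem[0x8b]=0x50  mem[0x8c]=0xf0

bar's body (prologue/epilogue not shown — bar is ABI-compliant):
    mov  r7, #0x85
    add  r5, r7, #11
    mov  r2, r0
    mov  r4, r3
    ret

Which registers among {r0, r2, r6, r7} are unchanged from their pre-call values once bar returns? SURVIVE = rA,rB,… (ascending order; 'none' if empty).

SURVIVE = r0,r2,r6

prologue: push r2 -> mem[0x8c]=0x16, sp=0x8c
body[0] mov  r7, #0x85 -> r7=0x85
body[1] add  r5, r7, #11 -> r5=0x90
body[2] mov  r2, r0 -> r2=0xcd
body[3] mov  r4, r3 -> r4=0x28
epilogue: pop r2=0x16, sp=0x8d
r0: caller-saved, written=False
r2: callee-saved, written=True
r6: callee-saved, written=False
r7: caller-saved, written=True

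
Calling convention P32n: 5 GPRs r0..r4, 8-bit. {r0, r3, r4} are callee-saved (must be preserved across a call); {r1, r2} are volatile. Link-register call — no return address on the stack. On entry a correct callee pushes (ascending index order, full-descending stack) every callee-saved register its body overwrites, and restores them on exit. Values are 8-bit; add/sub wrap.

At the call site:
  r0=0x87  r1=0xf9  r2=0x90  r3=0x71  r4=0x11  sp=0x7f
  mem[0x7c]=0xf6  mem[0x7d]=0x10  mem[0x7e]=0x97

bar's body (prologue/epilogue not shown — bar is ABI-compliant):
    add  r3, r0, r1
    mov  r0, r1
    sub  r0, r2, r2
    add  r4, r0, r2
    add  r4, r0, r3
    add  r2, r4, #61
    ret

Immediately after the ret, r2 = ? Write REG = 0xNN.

prologue: push r0 -> mem[0x7e]=0x87, sp=0x7e
prologue: push r3 -> mem[0x7d]=0x71, sp=0x7d
prologue: push r4 -> mem[0x7c]=0x11, sp=0x7c
body[0] add  r3, r0, r1 -> r3=0x80
body[1] mov  r0, r1 -> r0=0xf9
body[2] sub  r0, r2, r2 -> r0=0x00
body[3] add  r4, r0, r2 -> r4=0x90
body[4] add  r4, r0, r3 -> r4=0x80
body[5] add  r2, r4, #61 -> r2=0xbd
epilogue: pop r4=0x11, sp=0x7d
epilogue: pop r3=0x71, sp=0x7e
epilogue: pop r0=0x87, sp=0x7f
r2 is caller-saved -> body value

REG = 0xbd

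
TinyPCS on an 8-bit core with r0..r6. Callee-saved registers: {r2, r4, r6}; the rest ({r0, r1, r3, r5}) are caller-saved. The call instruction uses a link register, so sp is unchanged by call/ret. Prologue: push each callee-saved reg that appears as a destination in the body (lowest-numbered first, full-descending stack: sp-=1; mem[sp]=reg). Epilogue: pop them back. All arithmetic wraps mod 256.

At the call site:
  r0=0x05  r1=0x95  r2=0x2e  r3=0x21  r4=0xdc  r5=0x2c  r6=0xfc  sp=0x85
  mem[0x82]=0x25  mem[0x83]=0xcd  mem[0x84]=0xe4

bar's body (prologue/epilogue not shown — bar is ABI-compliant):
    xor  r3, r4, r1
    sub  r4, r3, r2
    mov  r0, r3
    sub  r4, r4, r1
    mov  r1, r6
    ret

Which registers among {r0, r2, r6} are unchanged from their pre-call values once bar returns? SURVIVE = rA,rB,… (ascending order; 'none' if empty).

SURVIVE = r2,r6

prologue: push r4 → mem[0x84]=0xdc, sp=0x84
body[0] xor  r3, r4, r1 → r3=0x49
body[1] sub  r4, r3, r2 → r4=0x1b
body[2] mov  r0, r3 → r0=0x49
body[3] sub  r4, r4, r1 → r4=0x86
body[4] mov  r1, r6 → r1=0xfc
epilogue: pop r4=0xdc, sp=0x85
r0: caller-saved, written=True
r2: callee-saved, written=False
r6: callee-saved, written=False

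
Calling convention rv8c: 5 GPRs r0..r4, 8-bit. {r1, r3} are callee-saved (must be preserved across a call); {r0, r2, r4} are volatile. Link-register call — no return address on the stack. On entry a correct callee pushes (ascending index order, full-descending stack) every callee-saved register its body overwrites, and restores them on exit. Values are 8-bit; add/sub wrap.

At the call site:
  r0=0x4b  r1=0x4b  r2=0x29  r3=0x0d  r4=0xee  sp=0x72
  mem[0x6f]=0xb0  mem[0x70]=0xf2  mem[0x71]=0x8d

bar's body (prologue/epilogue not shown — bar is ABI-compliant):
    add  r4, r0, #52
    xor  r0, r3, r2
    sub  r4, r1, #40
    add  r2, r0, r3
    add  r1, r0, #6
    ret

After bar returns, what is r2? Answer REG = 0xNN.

REG = 0x31

prologue: push r1 -> mem[0x71]=0x4b, sp=0x71
body[0] add  r4, r0, #52 -> r4=0x7f
body[1] xor  r0, r3, r2 -> r0=0x24
body[2] sub  r4, r1, #40 -> r4=0x23
body[3] add  r2, r0, r3 -> r2=0x31
body[4] add  r1, r0, #6 -> r1=0x2a
epilogue: pop r1=0x4b, sp=0x72
r2 is caller-saved -> body value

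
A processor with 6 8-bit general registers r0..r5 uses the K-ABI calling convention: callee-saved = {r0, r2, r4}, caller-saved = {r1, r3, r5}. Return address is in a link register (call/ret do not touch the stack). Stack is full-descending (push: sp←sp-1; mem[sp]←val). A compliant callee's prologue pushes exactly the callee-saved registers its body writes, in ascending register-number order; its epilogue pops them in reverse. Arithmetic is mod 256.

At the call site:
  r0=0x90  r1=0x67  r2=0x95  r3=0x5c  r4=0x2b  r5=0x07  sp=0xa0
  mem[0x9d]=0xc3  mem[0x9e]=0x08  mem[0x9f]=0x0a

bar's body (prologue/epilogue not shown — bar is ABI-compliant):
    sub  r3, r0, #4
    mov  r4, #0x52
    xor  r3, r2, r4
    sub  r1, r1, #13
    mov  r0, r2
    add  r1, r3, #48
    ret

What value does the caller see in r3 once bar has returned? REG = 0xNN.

REG = 0xc7

prologue: push r0 -> mem[0x9f]=0x90, sp=0x9f
prologue: push r4 -> mem[0x9e]=0x2b, sp=0x9e
body[0] sub  r3, r0, #4 -> r3=0x8c
body[1] mov  r4, #0x52 -> r4=0x52
body[2] xor  r3, r2, r4 -> r3=0xc7
body[3] sub  r1, r1, #13 -> r1=0x5a
body[4] mov  r0, r2 -> r0=0x95
body[5] add  r1, r3, #48 -> r1=0xf7
epilogue: pop r4=0x2b, sp=0x9f
epilogue: pop r0=0x90, sp=0xa0
r3 is caller-saved -> body value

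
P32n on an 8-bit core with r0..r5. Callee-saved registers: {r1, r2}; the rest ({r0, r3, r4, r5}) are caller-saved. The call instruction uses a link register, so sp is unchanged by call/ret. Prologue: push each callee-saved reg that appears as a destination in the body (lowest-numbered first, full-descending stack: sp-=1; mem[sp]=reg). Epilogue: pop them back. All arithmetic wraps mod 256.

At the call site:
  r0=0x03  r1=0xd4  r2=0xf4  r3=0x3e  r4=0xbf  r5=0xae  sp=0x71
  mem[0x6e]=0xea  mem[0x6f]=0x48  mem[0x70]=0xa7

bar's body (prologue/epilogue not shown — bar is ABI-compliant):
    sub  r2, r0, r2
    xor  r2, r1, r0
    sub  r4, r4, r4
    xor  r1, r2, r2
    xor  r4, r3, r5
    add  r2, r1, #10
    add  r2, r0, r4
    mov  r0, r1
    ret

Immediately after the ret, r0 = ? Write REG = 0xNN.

prologue: push r1 → mem[0x70]=0xd4, sp=0x70
prologue: push r2 → mem[0x6f]=0xf4, sp=0x6f
body[0] sub  r2, r0, r2 → r2=0x0f
body[1] xor  r2, r1, r0 → r2=0xd7
body[2] sub  r4, r4, r4 → r4=0x00
body[3] xor  r1, r2, r2 → r1=0x00
body[4] xor  r4, r3, r5 → r4=0x90
body[5] add  r2, r1, #10 → r2=0x0a
body[6] add  r2, r0, r4 → r2=0x93
body[7] mov  r0, r1 → r0=0x00
epilogue: pop r2=0xf4, sp=0x70
epilogue: pop r1=0xd4, sp=0x71
r0 is caller-saved → body value

REG = 0x00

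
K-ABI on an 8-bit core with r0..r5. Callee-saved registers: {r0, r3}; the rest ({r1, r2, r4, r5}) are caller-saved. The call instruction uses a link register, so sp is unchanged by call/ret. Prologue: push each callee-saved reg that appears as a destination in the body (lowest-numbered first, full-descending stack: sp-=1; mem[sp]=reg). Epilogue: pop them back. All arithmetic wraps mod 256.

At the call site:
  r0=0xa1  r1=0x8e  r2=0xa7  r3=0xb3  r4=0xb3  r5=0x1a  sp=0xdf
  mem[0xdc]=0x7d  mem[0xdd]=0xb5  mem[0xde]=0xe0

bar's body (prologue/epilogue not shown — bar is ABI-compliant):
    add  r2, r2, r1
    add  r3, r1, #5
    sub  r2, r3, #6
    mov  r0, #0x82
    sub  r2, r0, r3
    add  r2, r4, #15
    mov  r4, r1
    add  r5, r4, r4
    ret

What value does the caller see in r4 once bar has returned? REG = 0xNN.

REG = 0x8e

prologue: push r0 → mem[0xde]=0xa1, sp=0xde
prologue: push r3 → mem[0xdd]=0xb3, sp=0xdd
body[0] add  r2, r2, r1 → r2=0x35
body[1] add  r3, r1, #5 → r3=0x93
body[2] sub  r2, r3, #6 → r2=0x8d
body[3] mov  r0, #0x82 → r0=0x82
body[4] sub  r2, r0, r3 → r2=0xef
body[5] add  r2, r4, #15 → r2=0xc2
body[6] mov  r4, r1 → r4=0x8e
body[7] add  r5, r4, r4 → r5=0x1c
epilogue: pop r3=0xb3, sp=0xde
epilogue: pop r0=0xa1, sp=0xdf
r4 is caller-saved → body value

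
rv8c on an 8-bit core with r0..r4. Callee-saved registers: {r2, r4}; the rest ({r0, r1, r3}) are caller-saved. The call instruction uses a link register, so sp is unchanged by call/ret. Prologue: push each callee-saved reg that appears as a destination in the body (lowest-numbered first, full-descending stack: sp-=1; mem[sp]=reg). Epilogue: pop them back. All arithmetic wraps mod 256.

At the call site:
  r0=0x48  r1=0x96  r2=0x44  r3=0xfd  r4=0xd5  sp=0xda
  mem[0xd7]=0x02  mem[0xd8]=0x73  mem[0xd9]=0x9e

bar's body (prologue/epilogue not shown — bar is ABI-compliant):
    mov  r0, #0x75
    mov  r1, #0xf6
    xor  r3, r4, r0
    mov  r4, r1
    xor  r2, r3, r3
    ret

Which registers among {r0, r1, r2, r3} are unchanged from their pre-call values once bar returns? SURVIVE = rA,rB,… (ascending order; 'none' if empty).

prologue: push r2 -> mem[0xd9]=0x44, sp=0xd9
prologue: push r4 -> mem[0xd8]=0xd5, sp=0xd8
body[0] mov  r0, #0x75 -> r0=0x75
body[1] mov  r1, #0xf6 -> r1=0xf6
body[2] xor  r3, r4, r0 -> r3=0xa0
body[3] mov  r4, r1 -> r4=0xf6
body[4] xor  r2, r3, r3 -> r2=0x00
epilogue: pop r4=0xd5, sp=0xd9
epilogue: pop r2=0x44, sp=0xda
r0: caller-saved, written=True
r1: caller-saved, written=True
r2: callee-saved, written=True
r3: caller-saved, written=True

SURVIVE = r2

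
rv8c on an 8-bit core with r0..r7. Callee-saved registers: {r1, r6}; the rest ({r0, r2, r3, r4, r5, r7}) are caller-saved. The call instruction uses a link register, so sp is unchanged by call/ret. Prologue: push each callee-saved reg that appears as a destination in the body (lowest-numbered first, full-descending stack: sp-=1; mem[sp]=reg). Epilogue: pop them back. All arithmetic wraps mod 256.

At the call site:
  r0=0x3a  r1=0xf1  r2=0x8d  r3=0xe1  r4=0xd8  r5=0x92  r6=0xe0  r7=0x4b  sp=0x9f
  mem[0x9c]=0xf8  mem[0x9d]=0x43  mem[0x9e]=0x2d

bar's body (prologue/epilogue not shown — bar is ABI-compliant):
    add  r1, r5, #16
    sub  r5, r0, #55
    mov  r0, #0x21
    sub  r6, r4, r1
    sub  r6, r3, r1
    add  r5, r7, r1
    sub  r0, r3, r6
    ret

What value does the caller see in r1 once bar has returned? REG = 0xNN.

prologue: push r1 -> mem[0x9e]=0xf1, sp=0x9e
prologue: push r6 -> mem[0x9d]=0xe0, sp=0x9d
body[0] add  r1, r5, #16 -> r1=0xa2
body[1] sub  r5, r0, #55 -> r5=0x03
body[2] mov  r0, #0x21 -> r0=0x21
body[3] sub  r6, r4, r1 -> r6=0x36
body[4] sub  r6, r3, r1 -> r6=0x3f
body[5] add  r5, r7, r1 -> r5=0xed
body[6] sub  r0, r3, r6 -> r0=0xa2
epilogue: pop r6=0xe0, sp=0x9e
epilogue: pop r1=0xf1, sp=0x9f
r1 is callee-saved -> restored

REG = 0xf1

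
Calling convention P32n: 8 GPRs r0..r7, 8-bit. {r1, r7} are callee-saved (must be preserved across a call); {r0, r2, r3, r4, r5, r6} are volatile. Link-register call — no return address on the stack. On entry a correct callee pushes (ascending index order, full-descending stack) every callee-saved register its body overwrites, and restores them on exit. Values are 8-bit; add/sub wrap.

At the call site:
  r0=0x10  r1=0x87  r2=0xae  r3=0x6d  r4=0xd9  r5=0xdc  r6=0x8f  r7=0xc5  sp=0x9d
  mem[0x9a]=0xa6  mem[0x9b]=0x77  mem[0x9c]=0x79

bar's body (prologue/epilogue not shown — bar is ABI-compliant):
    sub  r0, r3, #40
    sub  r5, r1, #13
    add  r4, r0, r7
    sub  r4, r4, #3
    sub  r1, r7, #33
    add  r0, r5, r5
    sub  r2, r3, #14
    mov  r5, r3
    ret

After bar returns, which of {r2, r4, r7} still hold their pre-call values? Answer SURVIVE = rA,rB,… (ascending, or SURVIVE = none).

SURVIVE = r7

prologue: push r1 → mem[0x9c]=0x87, sp=0x9c
body[0] sub  r0, r3, #40 → r0=0x45
body[1] sub  r5, r1, #13 → r5=0x7a
body[2] add  r4, r0, r7 → r4=0x0a
body[3] sub  r4, r4, #3 → r4=0x07
body[4] sub  r1, r7, #33 → r1=0xa4
body[5] add  r0, r5, r5 → r0=0xf4
body[6] sub  r2, r3, #14 → r2=0x5f
body[7] mov  r5, r3 → r5=0x6d
epilogue: pop r1=0x87, sp=0x9d
r2: caller-saved, written=True
r4: caller-saved, written=True
r7: callee-saved, written=False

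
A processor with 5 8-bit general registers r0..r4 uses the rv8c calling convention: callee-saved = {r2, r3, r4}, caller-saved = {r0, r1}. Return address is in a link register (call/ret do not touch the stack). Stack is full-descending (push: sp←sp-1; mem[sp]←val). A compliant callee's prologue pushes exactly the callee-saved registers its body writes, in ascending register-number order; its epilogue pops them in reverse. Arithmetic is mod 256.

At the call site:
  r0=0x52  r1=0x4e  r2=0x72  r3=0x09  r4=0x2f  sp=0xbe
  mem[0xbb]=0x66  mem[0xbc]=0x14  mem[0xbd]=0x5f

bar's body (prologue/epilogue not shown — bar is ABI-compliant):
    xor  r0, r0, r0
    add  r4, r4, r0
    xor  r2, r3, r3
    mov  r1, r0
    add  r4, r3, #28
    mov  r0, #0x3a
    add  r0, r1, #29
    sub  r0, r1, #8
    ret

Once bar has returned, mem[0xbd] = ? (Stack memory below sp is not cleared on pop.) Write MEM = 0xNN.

prologue: push r2 → mem[0xbd]=0x72, sp=0xbd
prologue: push r4 → mem[0xbc]=0x2f, sp=0xbc
body[0] xor  r0, r0, r0 → r0=0x00
body[1] add  r4, r4, r0 → r4=0x2f
body[2] xor  r2, r3, r3 → r2=0x00
body[3] mov  r1, r0 → r1=0x00
body[4] add  r4, r3, #28 → r4=0x25
body[5] mov  r0, #0x3a → r0=0x3a
body[6] add  r0, r1, #29 → r0=0x1d
body[7] sub  r0, r1, #8 → r0=0xf8
epilogue: pop r4=0x2f, sp=0xbd
epilogue: pop r2=0x72, sp=0xbe
prologue pushed ['r2', 'r4'] at ['0xbd', '0xbc']

MEM = 0x72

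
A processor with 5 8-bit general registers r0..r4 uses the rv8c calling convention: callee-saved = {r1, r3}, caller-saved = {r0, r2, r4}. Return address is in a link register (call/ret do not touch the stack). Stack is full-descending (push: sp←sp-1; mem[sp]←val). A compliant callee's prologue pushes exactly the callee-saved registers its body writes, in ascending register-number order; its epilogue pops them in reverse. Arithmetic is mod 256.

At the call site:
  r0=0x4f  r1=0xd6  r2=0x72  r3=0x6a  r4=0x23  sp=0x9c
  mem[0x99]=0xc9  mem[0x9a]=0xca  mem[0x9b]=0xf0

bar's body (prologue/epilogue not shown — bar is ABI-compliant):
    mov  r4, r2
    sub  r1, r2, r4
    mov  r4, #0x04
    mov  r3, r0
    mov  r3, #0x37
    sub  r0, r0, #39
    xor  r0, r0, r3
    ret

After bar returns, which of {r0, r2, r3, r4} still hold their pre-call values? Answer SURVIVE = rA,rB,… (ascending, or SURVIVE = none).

SURVIVE = r2,r3

prologue: push r1 -> mem[0x9b]=0xd6, sp=0x9b
prologue: push r3 -> mem[0x9a]=0x6a, sp=0x9a
body[0] mov  r4, r2 -> r4=0x72
body[1] sub  r1, r2, r4 -> r1=0x00
body[2] mov  r4, #0x04 -> r4=0x04
body[3] mov  r3, r0 -> r3=0x4f
body[4] mov  r3, #0x37 -> r3=0x37
body[5] sub  r0, r0, #39 -> r0=0x28
body[6] xor  r0, r0, r3 -> r0=0x1f
epilogue: pop r3=0x6a, sp=0x9b
epilogue: pop r1=0xd6, sp=0x9c
r0: caller-saved, written=True
r2: caller-saved, written=False
r3: callee-saved, written=True
r4: caller-saved, written=True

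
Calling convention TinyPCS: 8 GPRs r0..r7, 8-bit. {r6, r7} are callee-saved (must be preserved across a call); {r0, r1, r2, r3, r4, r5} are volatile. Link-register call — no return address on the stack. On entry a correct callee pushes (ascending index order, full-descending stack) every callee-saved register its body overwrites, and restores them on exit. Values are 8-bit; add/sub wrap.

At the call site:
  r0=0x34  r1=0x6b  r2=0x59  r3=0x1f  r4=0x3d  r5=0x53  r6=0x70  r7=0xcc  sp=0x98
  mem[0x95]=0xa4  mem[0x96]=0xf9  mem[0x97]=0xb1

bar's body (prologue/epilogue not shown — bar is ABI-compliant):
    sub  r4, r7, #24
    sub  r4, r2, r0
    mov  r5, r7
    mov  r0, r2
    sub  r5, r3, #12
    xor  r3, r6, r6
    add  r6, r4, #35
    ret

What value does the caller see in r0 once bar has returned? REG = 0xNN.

REG = 0x59

prologue: push r6 → mem[0x97]=0x70, sp=0x97
body[0] sub  r4, r7, #24 → r4=0xb4
body[1] sub  r4, r2, r0 → r4=0x25
body[2] mov  r5, r7 → r5=0xcc
body[3] mov  r0, r2 → r0=0x59
body[4] sub  r5, r3, #12 → r5=0x13
body[5] xor  r3, r6, r6 → r3=0x00
body[6] add  r6, r4, #35 → r6=0x48
epilogue: pop r6=0x70, sp=0x98
r0 is caller-saved → body value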